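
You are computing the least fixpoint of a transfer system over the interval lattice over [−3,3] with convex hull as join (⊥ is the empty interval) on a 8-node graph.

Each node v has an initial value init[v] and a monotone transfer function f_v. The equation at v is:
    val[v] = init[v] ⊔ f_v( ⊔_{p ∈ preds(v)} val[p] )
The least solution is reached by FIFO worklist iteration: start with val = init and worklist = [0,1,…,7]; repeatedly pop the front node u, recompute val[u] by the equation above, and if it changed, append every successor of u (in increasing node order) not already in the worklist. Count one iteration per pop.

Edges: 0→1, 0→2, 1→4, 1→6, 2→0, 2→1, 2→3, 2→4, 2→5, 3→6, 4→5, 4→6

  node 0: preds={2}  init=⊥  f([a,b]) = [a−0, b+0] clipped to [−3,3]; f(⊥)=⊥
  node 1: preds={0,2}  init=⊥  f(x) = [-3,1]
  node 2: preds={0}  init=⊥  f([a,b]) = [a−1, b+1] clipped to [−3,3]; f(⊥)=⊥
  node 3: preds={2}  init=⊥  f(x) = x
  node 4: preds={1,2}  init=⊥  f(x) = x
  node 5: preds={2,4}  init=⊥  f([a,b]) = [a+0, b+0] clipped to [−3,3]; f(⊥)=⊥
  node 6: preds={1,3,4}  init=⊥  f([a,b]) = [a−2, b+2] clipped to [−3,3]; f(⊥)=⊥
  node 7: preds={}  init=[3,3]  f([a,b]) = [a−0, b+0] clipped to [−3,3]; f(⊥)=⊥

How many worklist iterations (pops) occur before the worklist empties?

Worklist (8 pops):
  #1 pop 0: in=⊥ → ⊥ (no change)
  #2 pop 1: in=⊥ → [-3,1] (was ⊥); enqueue []
  #3 pop 2: in=⊥ → ⊥ (no change)
  #4 pop 3: in=⊥ → ⊥ (no change)
  #5 pop 4: in=[-3,1] → [-3,1] (was ⊥); enqueue []
  #6 pop 5: in=[-3,1] → [-3,1] (was ⊥); enqueue []
  #7 pop 6: in=[-3,1] → [-3,3] (was ⊥); enqueue []
  #8 pop 7: in=⊥ → [3,3] (no change)

Fixpoint:
  val[0] = ⊥
  val[1] = [-3,1]
  val[2] = ⊥
  val[3] = ⊥
  val[4] = [-3,1]
  val[5] = [-3,1]
  val[6] = [-3,3]
  val[7] = [3,3]

8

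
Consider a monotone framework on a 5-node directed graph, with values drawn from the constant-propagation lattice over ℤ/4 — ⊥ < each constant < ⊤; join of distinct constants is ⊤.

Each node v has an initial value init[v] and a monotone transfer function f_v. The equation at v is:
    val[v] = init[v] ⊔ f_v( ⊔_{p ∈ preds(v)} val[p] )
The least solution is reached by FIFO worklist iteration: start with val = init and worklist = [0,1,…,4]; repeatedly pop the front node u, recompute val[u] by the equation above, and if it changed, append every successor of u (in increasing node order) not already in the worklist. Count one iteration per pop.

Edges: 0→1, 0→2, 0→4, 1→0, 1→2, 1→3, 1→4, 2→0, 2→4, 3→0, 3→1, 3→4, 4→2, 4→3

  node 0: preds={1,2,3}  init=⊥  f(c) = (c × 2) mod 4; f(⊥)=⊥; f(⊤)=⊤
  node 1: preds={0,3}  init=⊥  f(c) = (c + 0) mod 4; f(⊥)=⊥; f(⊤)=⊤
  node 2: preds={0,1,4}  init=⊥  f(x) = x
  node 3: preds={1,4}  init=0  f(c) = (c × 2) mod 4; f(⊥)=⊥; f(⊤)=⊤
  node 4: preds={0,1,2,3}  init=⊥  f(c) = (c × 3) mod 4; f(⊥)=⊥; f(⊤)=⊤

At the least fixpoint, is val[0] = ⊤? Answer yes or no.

Trace (8 dequeues):
  [1] u=0 | in 0 | out 0 | prev ⊥ | push {}
  [2] u=1 | in 0 | out 0 | prev ⊥ | push {0}
  [3] u=2 | in 0 | out 0 | prev ⊥ | push {}
  [4] u=3 | in 0 | out 0 | ==
  [5] u=4 | in 0 | out 0 | prev ⊥ | push {2,3}
  [6] u=0 | in 0 | out 0 | ==
  [7] u=2 | in 0 | out 0 | ==
  [8] u=3 | in 0 | out 0 | ==

Converged values:
  [0] 0
  [1] 0
  [2] 0
  [3] 0
  [4] 0

no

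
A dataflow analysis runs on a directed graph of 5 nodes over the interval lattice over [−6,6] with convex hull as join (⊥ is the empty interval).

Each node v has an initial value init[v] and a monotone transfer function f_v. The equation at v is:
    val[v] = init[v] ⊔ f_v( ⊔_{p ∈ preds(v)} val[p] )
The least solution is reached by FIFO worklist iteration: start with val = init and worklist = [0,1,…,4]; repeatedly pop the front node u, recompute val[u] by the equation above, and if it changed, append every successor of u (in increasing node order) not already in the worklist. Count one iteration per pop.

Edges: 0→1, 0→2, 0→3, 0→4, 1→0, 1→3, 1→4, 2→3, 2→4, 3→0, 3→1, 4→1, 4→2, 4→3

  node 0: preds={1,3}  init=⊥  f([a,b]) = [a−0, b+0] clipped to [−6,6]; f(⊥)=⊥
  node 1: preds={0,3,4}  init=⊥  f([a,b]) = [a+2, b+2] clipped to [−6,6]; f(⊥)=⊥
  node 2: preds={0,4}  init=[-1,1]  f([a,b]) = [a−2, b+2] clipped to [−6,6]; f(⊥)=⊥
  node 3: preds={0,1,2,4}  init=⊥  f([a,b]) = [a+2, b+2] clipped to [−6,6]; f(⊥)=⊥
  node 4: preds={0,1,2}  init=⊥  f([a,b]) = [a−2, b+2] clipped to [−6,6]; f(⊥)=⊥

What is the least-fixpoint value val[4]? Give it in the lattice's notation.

Iteration log — 20 steps:
  step 1. node 0  ⊔preds=⊥  new=⊥  stable
  step 2. node 1  ⊔preds=⊥  new=⊥  stable
  step 3. node 2  ⊔preds=⊥  new=[-1,1]  stable
  step 4. node 3  ⊔preds=[-1,1]  new=[1,3]  old=⊥  +wl: 0,1
  step 5. node 4  ⊔preds=[-1,1]  new=[-3,3]  old=⊥  +wl: 2,3
  step 6. node 0  ⊔preds=[1,3]  new=[1,3]  old=⊥  +wl: 4
  step 7. node 1  ⊔preds=[-3,3]  new=[-1,5]  old=⊥  +wl: 0
  step 8. node 2  ⊔preds=[-3,3]  new=[-5,5]  old=[-1,1]  +wl: 
  step 9. node 3  ⊔preds=[-5,5]  new=[-3,6]  old=[1,3]  +wl: 1
  step 10. node 4  ⊔preds=[-5,5]  new=[-6,6]  old=[-3,3]  +wl: 2,3
  step 11. node 0  ⊔preds=[-3,6]  new=[-3,6]  old=[1,3]  +wl: 4
  step 12. node 1  ⊔preds=[-6,6]  new=[-4,6]  old=[-1,5]  +wl: 0
  step 13. node 2  ⊔preds=[-6,6]  new=[-6,6]  old=[-5,5]  +wl: 
  step 14. node 3  ⊔preds=[-6,6]  new=[-4,6]  old=[-3,6]  +wl: 1
  step 15. node 4  ⊔preds=[-6,6]  new=[-6,6]  stable
  step 16. node 0  ⊔preds=[-4,6]  new=[-4,6]  old=[-3,6]  +wl: 2,3,4
  step 17. node 1  ⊔preds=[-6,6]  new=[-4,6]  stable
  step 18. node 2  ⊔preds=[-6,6]  new=[-6,6]  stable
  step 19. node 3  ⊔preds=[-6,6]  new=[-4,6]  stable
  step 20. node 4  ⊔preds=[-6,6]  new=[-6,6]  stable

Least fixpoint reached:
  node 0: [-4,6]
  node 1: [-4,6]
  node 2: [-6,6]
  node 3: [-4,6]
  node 4: [-6,6]

[-6,6]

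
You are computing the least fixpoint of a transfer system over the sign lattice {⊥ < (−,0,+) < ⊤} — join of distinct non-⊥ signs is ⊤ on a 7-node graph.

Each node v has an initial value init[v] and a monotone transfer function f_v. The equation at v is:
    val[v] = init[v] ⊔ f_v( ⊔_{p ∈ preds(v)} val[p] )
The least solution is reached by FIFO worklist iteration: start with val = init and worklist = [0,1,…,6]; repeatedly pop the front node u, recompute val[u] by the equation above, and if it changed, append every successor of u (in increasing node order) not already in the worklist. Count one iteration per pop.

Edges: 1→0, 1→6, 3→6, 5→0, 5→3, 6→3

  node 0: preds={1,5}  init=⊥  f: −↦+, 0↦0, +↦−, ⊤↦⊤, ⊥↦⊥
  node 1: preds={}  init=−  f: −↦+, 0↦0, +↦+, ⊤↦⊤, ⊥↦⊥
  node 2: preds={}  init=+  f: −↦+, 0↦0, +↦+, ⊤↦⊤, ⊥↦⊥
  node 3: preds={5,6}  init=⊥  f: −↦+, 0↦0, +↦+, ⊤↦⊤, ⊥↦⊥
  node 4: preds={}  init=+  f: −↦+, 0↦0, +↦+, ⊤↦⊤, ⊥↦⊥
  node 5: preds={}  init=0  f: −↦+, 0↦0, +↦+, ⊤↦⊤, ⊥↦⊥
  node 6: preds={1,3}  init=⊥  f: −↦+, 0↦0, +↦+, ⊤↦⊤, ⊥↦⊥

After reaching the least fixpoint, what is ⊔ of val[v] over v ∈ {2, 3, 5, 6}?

⊤

Worklist (9 pops):
  #1 pop 0: in=⊤ → ⊤ (was ⊥); enqueue []
  #2 pop 1: in=⊥ → − (no change)
  #3 pop 2: in=⊥ → + (no change)
  #4 pop 3: in=0 → 0 (was ⊥); enqueue []
  #5 pop 4: in=⊥ → + (no change)
  #6 pop 5: in=⊥ → 0 (no change)
  #7 pop 6: in=⊤ → ⊤ (was ⊥); enqueue [3]
  #8 pop 3: in=⊤ → ⊤ (was 0); enqueue [6]
  #9 pop 6: in=⊤ → ⊤ (no change)

Fixpoint:
  val[0] = ⊤
  val[1] = −
  val[2] = +
  val[3] = ⊤
  val[4] = +
  val[5] = 0
  val[6] = ⊤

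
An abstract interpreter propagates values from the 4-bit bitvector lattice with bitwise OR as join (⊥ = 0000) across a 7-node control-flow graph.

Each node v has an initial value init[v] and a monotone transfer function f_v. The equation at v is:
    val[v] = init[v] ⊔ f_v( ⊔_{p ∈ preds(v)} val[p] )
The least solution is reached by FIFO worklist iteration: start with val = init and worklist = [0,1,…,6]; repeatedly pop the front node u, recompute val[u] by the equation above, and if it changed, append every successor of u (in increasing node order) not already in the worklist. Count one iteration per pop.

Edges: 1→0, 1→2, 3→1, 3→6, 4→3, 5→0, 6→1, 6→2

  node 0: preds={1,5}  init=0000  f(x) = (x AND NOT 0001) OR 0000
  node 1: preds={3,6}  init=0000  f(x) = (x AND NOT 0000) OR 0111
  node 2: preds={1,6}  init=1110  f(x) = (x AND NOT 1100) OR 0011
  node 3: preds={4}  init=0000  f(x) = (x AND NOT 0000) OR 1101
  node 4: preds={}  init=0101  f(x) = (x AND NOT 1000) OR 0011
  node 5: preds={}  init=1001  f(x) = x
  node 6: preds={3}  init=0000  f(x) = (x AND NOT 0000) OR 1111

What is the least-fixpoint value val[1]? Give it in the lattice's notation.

1111

Worklist (14 pops):
  #1 pop 0: in=1001 → 1000 (was 0000); enqueue []
  #2 pop 1: in=0000 → 0111 (was 0000); enqueue [0]
  #3 pop 2: in=0111 → 1111 (was 1110); enqueue []
  #4 pop 3: in=0101 → 1101 (was 0000); enqueue [1]
  #5 pop 4: in=0000 → 0111 (was 0101); enqueue [3]
  #6 pop 5: in=0000 → 1001 (no change)
  #7 pop 6: in=1101 → 1111 (was 0000); enqueue [2]
  #8 pop 0: in=1111 → 1110 (was 1000); enqueue []
  #9 pop 1: in=1111 → 1111 (was 0111); enqueue [0]
  #10 pop 3: in=0111 → 1111 (was 1101); enqueue [1,6]
  #11 pop 2: in=1111 → 1111 (no change)
  #12 pop 0: in=1111 → 1110 (no change)
  #13 pop 1: in=1111 → 1111 (no change)
  #14 pop 6: in=1111 → 1111 (no change)

Fixpoint:
  val[0] = 1110
  val[1] = 1111
  val[2] = 1111
  val[3] = 1111
  val[4] = 0111
  val[5] = 1001
  val[6] = 1111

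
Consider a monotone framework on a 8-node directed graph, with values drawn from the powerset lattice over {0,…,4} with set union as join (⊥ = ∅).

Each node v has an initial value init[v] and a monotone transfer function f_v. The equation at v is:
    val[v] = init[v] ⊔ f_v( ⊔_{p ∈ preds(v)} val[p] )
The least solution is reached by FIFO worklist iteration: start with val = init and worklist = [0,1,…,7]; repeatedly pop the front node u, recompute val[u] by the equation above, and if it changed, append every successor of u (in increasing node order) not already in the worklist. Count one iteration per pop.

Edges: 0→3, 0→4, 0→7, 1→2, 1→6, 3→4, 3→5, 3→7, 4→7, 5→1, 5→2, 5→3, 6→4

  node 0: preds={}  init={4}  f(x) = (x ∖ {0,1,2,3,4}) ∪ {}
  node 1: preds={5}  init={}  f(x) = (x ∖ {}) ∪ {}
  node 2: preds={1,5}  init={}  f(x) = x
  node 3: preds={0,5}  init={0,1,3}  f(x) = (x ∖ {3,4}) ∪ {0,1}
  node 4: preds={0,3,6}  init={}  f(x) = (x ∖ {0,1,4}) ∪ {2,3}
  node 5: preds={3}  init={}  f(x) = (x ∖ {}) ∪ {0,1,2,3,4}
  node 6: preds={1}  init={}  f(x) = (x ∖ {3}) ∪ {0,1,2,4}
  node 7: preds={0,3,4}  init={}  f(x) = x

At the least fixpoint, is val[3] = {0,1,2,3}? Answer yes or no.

yes

Iteration log — 15 steps:
  step 1. node 0  ⊔preds={}  new={4}  stable
  step 2. node 1  ⊔preds={}  new={}  stable
  step 3. node 2  ⊔preds={}  new={}  stable
  step 4. node 3  ⊔preds={4}  new={0,1,3}  stable
  step 5. node 4  ⊔preds={0,1,3,4}  new={2,3}  old={}  +wl: 
  step 6. node 5  ⊔preds={0,1,3}  new={0,1,2,3,4}  old={}  +wl: 1,2,3
  step 7. node 6  ⊔preds={}  new={0,1,2,4}  old={}  +wl: 4
  step 8. node 7  ⊔preds={0,1,2,3,4}  new={0,1,2,3,4}  old={}  +wl: 
  step 9. node 1  ⊔preds={0,1,2,3,4}  new={0,1,2,3,4}  old={}  +wl: 6
  step 10. node 2  ⊔preds={0,1,2,3,4}  new={0,1,2,3,4}  old={}  +wl: 
  step 11. node 3  ⊔preds={0,1,2,3,4}  new={0,1,2,3}  old={0,1,3}  +wl: 5,7
  step 12. node 4  ⊔preds={0,1,2,3,4}  new={2,3}  stable
  step 13. node 6  ⊔preds={0,1,2,3,4}  new={0,1,2,4}  stable
  step 14. node 5  ⊔preds={0,1,2,3}  new={0,1,2,3,4}  stable
  step 15. node 7  ⊔preds={0,1,2,3,4}  new={0,1,2,3,4}  stable

Least fixpoint reached:
  node 0: {4}
  node 1: {0,1,2,3,4}
  node 2: {0,1,2,3,4}
  node 3: {0,1,2,3}
  node 4: {2,3}
  node 5: {0,1,2,3,4}
  node 6: {0,1,2,4}
  node 7: {0,1,2,3,4}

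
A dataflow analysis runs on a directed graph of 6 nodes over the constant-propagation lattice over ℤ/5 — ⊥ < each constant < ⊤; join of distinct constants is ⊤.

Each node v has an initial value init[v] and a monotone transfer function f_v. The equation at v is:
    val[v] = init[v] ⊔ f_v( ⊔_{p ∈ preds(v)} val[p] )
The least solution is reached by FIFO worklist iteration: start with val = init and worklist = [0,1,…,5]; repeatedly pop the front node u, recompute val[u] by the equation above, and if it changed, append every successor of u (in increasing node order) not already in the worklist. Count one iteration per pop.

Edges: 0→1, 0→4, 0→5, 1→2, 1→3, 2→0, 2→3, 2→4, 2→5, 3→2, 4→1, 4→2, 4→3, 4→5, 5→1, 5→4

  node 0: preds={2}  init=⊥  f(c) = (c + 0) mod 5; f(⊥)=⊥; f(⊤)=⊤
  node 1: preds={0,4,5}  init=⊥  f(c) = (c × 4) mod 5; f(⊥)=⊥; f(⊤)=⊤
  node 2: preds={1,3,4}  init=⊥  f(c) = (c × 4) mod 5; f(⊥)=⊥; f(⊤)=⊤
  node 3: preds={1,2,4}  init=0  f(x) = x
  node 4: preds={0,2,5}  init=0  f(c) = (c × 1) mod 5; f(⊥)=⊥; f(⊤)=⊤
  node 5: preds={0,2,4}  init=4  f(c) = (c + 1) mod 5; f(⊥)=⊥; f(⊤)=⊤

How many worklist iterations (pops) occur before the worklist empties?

12

Worklist (12 pops):
  #1 pop 0: in=⊥ → ⊥ (no change)
  #2 pop 1: in=⊤ → ⊤ (was ⊥); enqueue []
  #3 pop 2: in=⊤ → ⊤ (was ⊥); enqueue [0]
  #4 pop 3: in=⊤ → ⊤ (was 0); enqueue [2]
  #5 pop 4: in=⊤ → ⊤ (was 0); enqueue [1,3]
  #6 pop 5: in=⊤ → ⊤ (was 4); enqueue [4]
  #7 pop 0: in=⊤ → ⊤ (was ⊥); enqueue [5]
  #8 pop 2: in=⊤ → ⊤ (no change)
  #9 pop 1: in=⊤ → ⊤ (no change)
  #10 pop 3: in=⊤ → ⊤ (no change)
  #11 pop 4: in=⊤ → ⊤ (no change)
  #12 pop 5: in=⊤ → ⊤ (no change)

Fixpoint:
  val[0] = ⊤
  val[1] = ⊤
  val[2] = ⊤
  val[3] = ⊤
  val[4] = ⊤
  val[5] = ⊤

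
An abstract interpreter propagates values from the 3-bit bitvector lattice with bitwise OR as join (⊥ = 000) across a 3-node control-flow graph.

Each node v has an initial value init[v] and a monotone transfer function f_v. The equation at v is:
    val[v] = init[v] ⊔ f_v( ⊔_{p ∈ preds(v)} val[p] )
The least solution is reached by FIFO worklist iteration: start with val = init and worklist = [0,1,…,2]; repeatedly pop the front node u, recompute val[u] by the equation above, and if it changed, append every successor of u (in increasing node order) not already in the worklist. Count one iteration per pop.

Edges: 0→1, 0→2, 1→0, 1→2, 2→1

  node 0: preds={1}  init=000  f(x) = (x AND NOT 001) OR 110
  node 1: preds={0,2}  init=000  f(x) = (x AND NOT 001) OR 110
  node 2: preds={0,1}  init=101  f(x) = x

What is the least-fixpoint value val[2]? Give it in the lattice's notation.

111

Trace (5 dequeues):
  [1] u=0 | in 000 | out 110 | prev 000 | push {}
  [2] u=1 | in 111 | out 110 | prev 000 | push {0}
  [3] u=2 | in 110 | out 111 | prev 101 | push {1}
  [4] u=0 | in 110 | out 110 | ==
  [5] u=1 | in 111 | out 110 | ==

Converged values:
  [0] 110
  [1] 110
  [2] 111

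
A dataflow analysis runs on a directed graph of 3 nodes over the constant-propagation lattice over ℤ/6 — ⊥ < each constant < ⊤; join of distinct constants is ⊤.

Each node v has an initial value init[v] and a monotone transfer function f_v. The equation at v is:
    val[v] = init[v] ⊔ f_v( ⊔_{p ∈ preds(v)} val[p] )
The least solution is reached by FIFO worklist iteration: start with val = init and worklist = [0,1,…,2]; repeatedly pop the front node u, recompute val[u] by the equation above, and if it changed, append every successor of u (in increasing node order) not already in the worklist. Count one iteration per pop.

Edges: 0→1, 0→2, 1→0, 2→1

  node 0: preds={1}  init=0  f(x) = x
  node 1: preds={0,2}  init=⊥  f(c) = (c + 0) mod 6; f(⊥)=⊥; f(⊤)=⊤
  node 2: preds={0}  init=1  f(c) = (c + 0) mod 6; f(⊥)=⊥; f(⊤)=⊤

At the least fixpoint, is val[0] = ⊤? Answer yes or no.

Iteration log — 6 steps:
  step 1. node 0  ⊔preds=⊥  new=0  stable
  step 2. node 1  ⊔preds=⊤  new=⊤  old=⊥  +wl: 0
  step 3. node 2  ⊔preds=0  new=⊤  old=1  +wl: 1
  step 4. node 0  ⊔preds=⊤  new=⊤  old=0  +wl: 2
  step 5. node 1  ⊔preds=⊤  new=⊤  stable
  step 6. node 2  ⊔preds=⊤  new=⊤  stable

Least fixpoint reached:
  node 0: ⊤
  node 1: ⊤
  node 2: ⊤

yes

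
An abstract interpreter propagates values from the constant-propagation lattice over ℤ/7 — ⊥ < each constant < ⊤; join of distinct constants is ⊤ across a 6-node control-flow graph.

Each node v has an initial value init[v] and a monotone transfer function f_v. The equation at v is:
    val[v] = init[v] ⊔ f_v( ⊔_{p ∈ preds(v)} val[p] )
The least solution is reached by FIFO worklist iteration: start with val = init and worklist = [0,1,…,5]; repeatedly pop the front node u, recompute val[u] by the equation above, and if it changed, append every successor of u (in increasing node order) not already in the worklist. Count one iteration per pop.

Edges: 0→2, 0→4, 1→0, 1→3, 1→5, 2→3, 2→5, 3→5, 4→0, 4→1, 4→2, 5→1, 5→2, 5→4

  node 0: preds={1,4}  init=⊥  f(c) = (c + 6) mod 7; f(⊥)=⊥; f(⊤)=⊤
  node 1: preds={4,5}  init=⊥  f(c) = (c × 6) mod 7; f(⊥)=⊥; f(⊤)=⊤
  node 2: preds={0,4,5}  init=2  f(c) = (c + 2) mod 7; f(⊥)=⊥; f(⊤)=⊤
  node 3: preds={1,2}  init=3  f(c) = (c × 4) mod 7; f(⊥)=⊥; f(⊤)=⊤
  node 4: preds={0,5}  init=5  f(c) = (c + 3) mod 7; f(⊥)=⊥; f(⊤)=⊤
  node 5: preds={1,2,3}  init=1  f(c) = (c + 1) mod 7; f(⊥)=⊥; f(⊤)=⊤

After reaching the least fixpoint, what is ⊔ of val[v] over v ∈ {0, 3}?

Worklist (10 pops):
  #1 pop 0: in=5 → 4 (was ⊥); enqueue []
  #2 pop 1: in=⊤ → ⊤ (was ⊥); enqueue [0]
  #3 pop 2: in=⊤ → ⊤ (was 2); enqueue []
  #4 pop 3: in=⊤ → ⊤ (was 3); enqueue []
  #5 pop 4: in=⊤ → ⊤ (was 5); enqueue [1,2]
  #6 pop 5: in=⊤ → ⊤ (was 1); enqueue [4]
  #7 pop 0: in=⊤ → ⊤ (was 4); enqueue []
  #8 pop 1: in=⊤ → ⊤ (no change)
  #9 pop 2: in=⊤ → ⊤ (no change)
  #10 pop 4: in=⊤ → ⊤ (no change)

Fixpoint:
  val[0] = ⊤
  val[1] = ⊤
  val[2] = ⊤
  val[3] = ⊤
  val[4] = ⊤
  val[5] = ⊤

⊤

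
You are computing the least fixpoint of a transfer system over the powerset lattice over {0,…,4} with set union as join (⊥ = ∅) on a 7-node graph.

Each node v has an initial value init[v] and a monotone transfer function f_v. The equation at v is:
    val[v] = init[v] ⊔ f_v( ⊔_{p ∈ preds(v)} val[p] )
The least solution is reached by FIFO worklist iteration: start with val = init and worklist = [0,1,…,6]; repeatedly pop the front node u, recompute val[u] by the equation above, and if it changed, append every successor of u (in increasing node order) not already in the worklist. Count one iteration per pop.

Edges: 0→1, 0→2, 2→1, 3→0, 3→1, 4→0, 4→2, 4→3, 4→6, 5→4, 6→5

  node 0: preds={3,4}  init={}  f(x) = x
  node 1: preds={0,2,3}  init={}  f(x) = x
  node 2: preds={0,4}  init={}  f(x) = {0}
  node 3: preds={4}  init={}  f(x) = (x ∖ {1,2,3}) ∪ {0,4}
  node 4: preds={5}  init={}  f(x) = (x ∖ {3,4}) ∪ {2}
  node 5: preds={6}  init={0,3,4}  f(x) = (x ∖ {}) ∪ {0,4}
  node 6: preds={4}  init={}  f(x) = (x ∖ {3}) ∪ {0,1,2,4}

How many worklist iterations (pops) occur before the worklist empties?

19

Trace (19 dequeues):
  [1] u=0 | in {} | out {} | ==
  [2] u=1 | in {} | out {} | ==
  [3] u=2 | in {} | out {0} | prev {} | push {1}
  [4] u=3 | in {} | out {0,4} | prev {} | push {0}
  [5] u=4 | in {0,3,4} | out {0,2} | prev {} | push {2,3}
  [6] u=5 | in {} | out {0,3,4} | ==
  [7] u=6 | in {0,2} | out {0,1,2,4} | prev {} | push {5}
  [8] u=1 | in {0,4} | out {0,4} | prev {} | push {}
  [9] u=0 | in {0,2,4} | out {0,2,4} | prev {} | push {1}
  [10] u=2 | in {0,2,4} | out {0} | ==
  [11] u=3 | in {0,2} | out {0,4} | ==
  [12] u=5 | in {0,1,2,4} | out {0,1,2,3,4} | prev {0,3,4} | push {4}
  [13] u=1 | in {0,2,4} | out {0,2,4} | prev {0,4} | push {}
  [14] u=4 | in {0,1,2,3,4} | out {0,1,2} | prev {0,2} | push {0,2,3,6}
  [15] u=0 | in {0,1,2,4} | out {0,1,2,4} | prev {0,2,4} | push {1}
  [16] u=2 | in {0,1,2,4} | out {0} | ==
  [17] u=3 | in {0,1,2} | out {0,4} | ==
  [18] u=6 | in {0,1,2} | out {0,1,2,4} | ==
  [19] u=1 | in {0,1,2,4} | out {0,1,2,4} | prev {0,2,4} | push {}

Converged values:
  [0] {0,1,2,4}
  [1] {0,1,2,4}
  [2] {0}
  [3] {0,4}
  [4] {0,1,2}
  [5] {0,1,2,3,4}
  [6] {0,1,2,4}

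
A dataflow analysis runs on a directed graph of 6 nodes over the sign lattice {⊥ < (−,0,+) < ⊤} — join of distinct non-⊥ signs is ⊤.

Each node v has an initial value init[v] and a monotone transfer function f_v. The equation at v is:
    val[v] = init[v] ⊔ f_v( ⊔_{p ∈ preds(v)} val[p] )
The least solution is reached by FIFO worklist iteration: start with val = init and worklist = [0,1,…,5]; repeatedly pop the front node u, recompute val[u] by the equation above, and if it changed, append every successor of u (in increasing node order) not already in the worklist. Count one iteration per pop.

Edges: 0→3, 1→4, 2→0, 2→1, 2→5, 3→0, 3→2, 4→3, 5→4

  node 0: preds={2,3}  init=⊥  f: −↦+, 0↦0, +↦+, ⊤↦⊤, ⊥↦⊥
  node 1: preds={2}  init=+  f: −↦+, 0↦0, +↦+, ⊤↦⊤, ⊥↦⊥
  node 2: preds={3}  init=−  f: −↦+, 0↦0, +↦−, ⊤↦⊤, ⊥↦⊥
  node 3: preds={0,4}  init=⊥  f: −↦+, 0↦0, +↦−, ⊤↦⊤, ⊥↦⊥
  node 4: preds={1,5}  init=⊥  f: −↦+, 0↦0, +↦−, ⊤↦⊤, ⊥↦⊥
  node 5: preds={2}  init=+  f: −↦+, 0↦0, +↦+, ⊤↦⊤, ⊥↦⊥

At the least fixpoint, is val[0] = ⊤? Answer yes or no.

Iteration log — 16 steps:
  step 1. node 0  ⊔preds=−  new=+  old=⊥  +wl: 
  step 2. node 1  ⊔preds=−  new=+  stable
  step 3. node 2  ⊔preds=⊥  new=−  stable
  step 4. node 3  ⊔preds=+  new=−  old=⊥  +wl: 0,2
  step 5. node 4  ⊔preds=+  new=−  old=⊥  +wl: 3
  step 6. node 5  ⊔preds=−  new=+  stable
  step 7. node 0  ⊔preds=−  new=+  stable
  step 8. node 2  ⊔preds=−  new=⊤  old=−  +wl: 0,1,5
  step 9. node 3  ⊔preds=⊤  new=⊤  old=−  +wl: 2
  step 10. node 0  ⊔preds=⊤  new=⊤  old=+  +wl: 3
  step 11. node 1  ⊔preds=⊤  new=⊤  old=+  +wl: 4
  step 12. node 5  ⊔preds=⊤  new=⊤  old=+  +wl: 
  step 13. node 2  ⊔preds=⊤  new=⊤  stable
  step 14. node 3  ⊔preds=⊤  new=⊤  stable
  step 15. node 4  ⊔preds=⊤  new=⊤  old=−  +wl: 3
  step 16. node 3  ⊔preds=⊤  new=⊤  stable

Least fixpoint reached:
  node 0: ⊤
  node 1: ⊤
  node 2: ⊤
  node 3: ⊤
  node 4: ⊤
  node 5: ⊤

yes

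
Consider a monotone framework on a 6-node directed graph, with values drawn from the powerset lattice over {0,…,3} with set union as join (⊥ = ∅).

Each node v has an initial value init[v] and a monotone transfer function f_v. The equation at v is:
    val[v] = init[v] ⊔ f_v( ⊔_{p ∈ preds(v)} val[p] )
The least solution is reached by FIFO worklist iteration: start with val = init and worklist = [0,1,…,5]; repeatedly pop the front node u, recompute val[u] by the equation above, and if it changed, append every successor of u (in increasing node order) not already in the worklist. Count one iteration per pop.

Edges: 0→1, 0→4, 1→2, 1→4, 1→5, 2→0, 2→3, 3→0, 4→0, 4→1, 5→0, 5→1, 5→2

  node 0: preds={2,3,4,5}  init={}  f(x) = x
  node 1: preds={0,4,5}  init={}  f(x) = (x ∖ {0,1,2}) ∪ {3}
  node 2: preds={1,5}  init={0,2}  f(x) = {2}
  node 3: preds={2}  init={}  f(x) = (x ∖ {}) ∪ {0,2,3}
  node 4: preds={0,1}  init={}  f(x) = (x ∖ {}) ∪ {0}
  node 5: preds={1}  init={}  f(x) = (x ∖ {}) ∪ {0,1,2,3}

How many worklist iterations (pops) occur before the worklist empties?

Worklist (12 pops):
  #1 pop 0: in={0,2} → {0,2} (was {}); enqueue []
  #2 pop 1: in={0,2} → {3} (was {}); enqueue []
  #3 pop 2: in={3} → {0,2} (no change)
  #4 pop 3: in={0,2} → {0,2,3} (was {}); enqueue [0]
  #5 pop 4: in={0,2,3} → {0,2,3} (was {}); enqueue [1]
  #6 pop 5: in={3} → {0,1,2,3} (was {}); enqueue [2]
  #7 pop 0: in={0,1,2,3} → {0,1,2,3} (was {0,2}); enqueue [4]
  #8 pop 1: in={0,1,2,3} → {3} (no change)
  #9 pop 2: in={0,1,2,3} → {0,2} (no change)
  #10 pop 4: in={0,1,2,3} → {0,1,2,3} (was {0,2,3}); enqueue [0,1]
  #11 pop 0: in={0,1,2,3} → {0,1,2,3} (no change)
  #12 pop 1: in={0,1,2,3} → {3} (no change)

Fixpoint:
  val[0] = {0,1,2,3}
  val[1] = {3}
  val[2] = {0,2}
  val[3] = {0,2,3}
  val[4] = {0,1,2,3}
  val[5] = {0,1,2,3}

12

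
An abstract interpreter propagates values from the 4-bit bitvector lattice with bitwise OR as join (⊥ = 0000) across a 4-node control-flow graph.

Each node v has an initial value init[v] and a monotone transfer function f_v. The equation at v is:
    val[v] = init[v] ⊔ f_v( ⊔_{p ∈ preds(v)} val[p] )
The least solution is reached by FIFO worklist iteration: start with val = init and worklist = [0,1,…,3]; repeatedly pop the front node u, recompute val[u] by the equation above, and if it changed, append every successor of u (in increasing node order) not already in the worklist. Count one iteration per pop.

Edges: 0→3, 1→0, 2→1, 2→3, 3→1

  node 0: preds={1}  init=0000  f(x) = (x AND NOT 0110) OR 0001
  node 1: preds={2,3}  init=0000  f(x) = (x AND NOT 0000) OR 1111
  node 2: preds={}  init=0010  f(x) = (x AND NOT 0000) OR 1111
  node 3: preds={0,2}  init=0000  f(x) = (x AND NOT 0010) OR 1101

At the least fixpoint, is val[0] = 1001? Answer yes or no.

yes

Worklist (7 pops):
  #1 pop 0: in=0000 → 0001 (was 0000); enqueue []
  #2 pop 1: in=0010 → 1111 (was 0000); enqueue [0]
  #3 pop 2: in=0000 → 1111 (was 0010); enqueue [1]
  #4 pop 3: in=1111 → 1101 (was 0000); enqueue []
  #5 pop 0: in=1111 → 1001 (was 0001); enqueue [3]
  #6 pop 1: in=1111 → 1111 (no change)
  #7 pop 3: in=1111 → 1101 (no change)

Fixpoint:
  val[0] = 1001
  val[1] = 1111
  val[2] = 1111
  val[3] = 1101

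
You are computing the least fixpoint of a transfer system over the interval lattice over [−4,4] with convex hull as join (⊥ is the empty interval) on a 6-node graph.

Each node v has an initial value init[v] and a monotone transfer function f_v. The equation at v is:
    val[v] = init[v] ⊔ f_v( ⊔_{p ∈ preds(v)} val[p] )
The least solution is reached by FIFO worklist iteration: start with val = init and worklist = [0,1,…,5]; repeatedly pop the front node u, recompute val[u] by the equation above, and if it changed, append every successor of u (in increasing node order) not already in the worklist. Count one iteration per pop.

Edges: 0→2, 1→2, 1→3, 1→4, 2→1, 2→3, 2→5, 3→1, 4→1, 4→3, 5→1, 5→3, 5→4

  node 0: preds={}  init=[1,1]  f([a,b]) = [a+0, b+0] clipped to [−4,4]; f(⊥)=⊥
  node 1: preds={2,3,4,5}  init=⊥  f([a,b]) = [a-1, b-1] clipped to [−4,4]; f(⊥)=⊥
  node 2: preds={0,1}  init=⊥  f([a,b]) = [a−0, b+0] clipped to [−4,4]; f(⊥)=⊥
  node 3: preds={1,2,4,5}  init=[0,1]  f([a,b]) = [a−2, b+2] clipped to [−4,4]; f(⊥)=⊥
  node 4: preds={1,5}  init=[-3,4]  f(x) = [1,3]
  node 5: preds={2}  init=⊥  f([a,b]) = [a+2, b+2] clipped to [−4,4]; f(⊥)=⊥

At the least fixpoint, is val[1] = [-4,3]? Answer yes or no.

yes

Trace (9 dequeues):
  [1] u=0 | in ⊥ | out [1,1] | ==
  [2] u=1 | in [-3,4] | out [-4,3] | prev ⊥ | push {}
  [3] u=2 | in [-4,3] | out [-4,3] | prev ⊥ | push {1}
  [4] u=3 | in [-4,4] | out [-4,4] | prev [0,1] | push {}
  [5] u=4 | in [-4,3] | out [-3,4] | ==
  [6] u=5 | in [-4,3] | out [-2,4] | prev ⊥ | push {3,4}
  [7] u=1 | in [-4,4] | out [-4,3] | ==
  [8] u=3 | in [-4,4] | out [-4,4] | ==
  [9] u=4 | in [-4,4] | out [-3,4] | ==

Converged values:
  [0] [1,1]
  [1] [-4,3]
  [2] [-4,3]
  [3] [-4,4]
  [4] [-3,4]
  [5] [-2,4]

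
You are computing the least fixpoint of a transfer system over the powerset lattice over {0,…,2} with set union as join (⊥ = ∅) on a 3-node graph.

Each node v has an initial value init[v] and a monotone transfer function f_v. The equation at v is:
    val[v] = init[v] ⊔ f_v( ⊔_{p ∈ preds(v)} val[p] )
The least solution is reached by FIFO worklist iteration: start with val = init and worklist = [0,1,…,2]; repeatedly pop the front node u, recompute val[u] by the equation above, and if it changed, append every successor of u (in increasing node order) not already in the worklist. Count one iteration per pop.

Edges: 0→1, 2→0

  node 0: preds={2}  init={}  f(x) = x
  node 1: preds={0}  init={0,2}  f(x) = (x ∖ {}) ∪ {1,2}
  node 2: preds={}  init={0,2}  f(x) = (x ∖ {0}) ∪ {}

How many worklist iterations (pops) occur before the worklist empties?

Trace (3 dequeues):
  [1] u=0 | in {0,2} | out {0,2} | prev {} | push {}
  [2] u=1 | in {0,2} | out {0,1,2} | prev {0,2} | push {}
  [3] u=2 | in {} | out {0,2} | ==

Converged values:
  [0] {0,2}
  [1] {0,1,2}
  [2] {0,2}

3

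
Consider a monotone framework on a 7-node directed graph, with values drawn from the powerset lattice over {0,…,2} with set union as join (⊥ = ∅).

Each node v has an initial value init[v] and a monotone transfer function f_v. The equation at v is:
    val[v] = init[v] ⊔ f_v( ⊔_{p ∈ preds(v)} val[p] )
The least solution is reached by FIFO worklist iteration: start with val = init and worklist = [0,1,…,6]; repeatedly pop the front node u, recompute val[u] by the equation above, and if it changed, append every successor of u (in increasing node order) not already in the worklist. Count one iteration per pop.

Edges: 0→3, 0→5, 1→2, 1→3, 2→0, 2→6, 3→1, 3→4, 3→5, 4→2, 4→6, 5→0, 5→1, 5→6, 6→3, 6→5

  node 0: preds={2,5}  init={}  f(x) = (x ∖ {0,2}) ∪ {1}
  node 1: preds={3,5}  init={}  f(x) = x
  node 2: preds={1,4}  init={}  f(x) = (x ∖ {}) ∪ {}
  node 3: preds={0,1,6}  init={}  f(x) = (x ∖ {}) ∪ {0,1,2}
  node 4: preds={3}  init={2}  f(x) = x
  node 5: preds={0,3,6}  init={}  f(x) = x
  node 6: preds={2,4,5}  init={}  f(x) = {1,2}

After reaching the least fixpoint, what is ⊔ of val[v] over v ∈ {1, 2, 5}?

Trace (14 dequeues):
  [1] u=0 | in {} | out {1} | prev {} | push {}
  [2] u=1 | in {} | out {} | ==
  [3] u=2 | in {2} | out {2} | prev {} | push {0}
  [4] u=3 | in {1} | out {0,1,2} | prev {} | push {1}
  [5] u=4 | in {0,1,2} | out {0,1,2} | prev {2} | push {2}
  [6] u=5 | in {0,1,2} | out {0,1,2} | prev {} | push {}
  [7] u=6 | in {0,1,2} | out {1,2} | prev {} | push {3,5}
  [8] u=0 | in {0,1,2} | out {1} | ==
  [9] u=1 | in {0,1,2} | out {0,1,2} | prev {} | push {}
  [10] u=2 | in {0,1,2} | out {0,1,2} | prev {2} | push {0,6}
  [11] u=3 | in {0,1,2} | out {0,1,2} | ==
  [12] u=5 | in {0,1,2} | out {0,1,2} | ==
  [13] u=0 | in {0,1,2} | out {1} | ==
  [14] u=6 | in {0,1,2} | out {1,2} | ==

Converged values:
  [0] {1}
  [1] {0,1,2}
  [2] {0,1,2}
  [3] {0,1,2}
  [4] {0,1,2}
  [5] {0,1,2}
  [6] {1,2}

{0,1,2}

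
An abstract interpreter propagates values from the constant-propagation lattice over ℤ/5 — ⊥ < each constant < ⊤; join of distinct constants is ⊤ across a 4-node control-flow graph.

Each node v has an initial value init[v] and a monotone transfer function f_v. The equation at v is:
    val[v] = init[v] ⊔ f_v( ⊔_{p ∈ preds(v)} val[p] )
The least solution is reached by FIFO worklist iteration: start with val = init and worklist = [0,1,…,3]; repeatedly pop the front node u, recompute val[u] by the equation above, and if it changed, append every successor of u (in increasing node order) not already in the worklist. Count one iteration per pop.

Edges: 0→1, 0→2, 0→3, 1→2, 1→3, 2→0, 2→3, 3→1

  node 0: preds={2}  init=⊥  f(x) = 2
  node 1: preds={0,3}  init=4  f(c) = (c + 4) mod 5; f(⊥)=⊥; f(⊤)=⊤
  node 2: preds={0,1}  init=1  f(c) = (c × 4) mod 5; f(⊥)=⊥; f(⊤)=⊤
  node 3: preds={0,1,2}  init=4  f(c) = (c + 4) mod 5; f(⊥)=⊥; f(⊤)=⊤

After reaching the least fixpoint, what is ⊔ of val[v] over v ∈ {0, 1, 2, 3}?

Iteration log — 6 steps:
  step 1. node 0  ⊔preds=1  new=2  old=⊥  +wl: 
  step 2. node 1  ⊔preds=⊤  new=⊤  old=4  +wl: 
  step 3. node 2  ⊔preds=⊤  new=⊤  old=1  +wl: 0
  step 4. node 3  ⊔preds=⊤  new=⊤  old=4  +wl: 1
  step 5. node 0  ⊔preds=⊤  new=2  stable
  step 6. node 1  ⊔preds=⊤  new=⊤  stable

Least fixpoint reached:
  node 0: 2
  node 1: ⊤
  node 2: ⊤
  node 3: ⊤

⊤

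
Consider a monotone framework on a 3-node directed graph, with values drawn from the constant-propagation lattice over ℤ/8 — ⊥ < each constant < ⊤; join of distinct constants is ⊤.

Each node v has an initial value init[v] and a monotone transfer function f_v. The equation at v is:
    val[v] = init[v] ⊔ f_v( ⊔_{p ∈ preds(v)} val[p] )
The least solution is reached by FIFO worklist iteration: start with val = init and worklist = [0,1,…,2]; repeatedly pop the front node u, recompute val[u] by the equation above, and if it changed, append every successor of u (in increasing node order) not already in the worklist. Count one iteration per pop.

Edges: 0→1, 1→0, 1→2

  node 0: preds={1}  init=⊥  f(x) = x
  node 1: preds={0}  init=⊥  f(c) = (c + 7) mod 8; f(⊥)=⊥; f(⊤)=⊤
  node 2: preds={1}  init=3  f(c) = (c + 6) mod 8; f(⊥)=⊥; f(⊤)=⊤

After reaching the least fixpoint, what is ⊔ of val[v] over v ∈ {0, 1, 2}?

Iteration log — 3 steps:
  step 1. node 0  ⊔preds=⊥  new=⊥  stable
  step 2. node 1  ⊔preds=⊥  new=⊥  stable
  step 3. node 2  ⊔preds=⊥  new=3  stable

Least fixpoint reached:
  node 0: ⊥
  node 1: ⊥
  node 2: 3

3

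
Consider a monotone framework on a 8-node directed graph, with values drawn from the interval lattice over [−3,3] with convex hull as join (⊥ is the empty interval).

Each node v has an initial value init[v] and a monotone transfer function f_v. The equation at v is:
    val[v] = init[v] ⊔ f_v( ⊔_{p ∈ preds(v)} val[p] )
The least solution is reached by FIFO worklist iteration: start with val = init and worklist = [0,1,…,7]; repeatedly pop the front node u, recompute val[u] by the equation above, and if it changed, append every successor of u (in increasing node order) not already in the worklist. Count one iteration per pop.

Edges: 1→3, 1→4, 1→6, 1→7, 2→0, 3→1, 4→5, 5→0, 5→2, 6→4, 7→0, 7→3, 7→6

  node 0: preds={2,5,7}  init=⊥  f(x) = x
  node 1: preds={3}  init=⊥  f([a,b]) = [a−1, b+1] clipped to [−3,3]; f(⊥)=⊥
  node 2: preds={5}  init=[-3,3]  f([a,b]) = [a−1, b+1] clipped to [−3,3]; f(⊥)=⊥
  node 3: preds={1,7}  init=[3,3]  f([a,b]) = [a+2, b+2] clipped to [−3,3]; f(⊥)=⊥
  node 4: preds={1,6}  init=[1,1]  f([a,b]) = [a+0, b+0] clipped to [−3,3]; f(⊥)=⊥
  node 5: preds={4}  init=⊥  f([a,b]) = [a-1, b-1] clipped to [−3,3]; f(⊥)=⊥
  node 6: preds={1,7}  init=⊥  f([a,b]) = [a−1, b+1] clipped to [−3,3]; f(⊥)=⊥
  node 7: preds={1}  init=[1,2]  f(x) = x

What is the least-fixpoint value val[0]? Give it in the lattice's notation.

[-3,3]

Trace (16 dequeues):
  [1] u=0 | in [-3,3] | out [-3,3] | prev ⊥ | push {}
  [2] u=1 | in [3,3] | out [2,3] | prev ⊥ | push {}
  [3] u=2 | in ⊥ | out [-3,3] | ==
  [4] u=3 | in [1,3] | out [3,3] | ==
  [5] u=4 | in [2,3] | out [1,3] | prev [1,1] | push {}
  [6] u=5 | in [1,3] | out [0,2] | prev ⊥ | push {0,2}
  [7] u=6 | in [1,3] | out [0,3] | prev ⊥ | push {4}
  [8] u=7 | in [2,3] | out [1,3] | prev [1,2] | push {3,6}
  [9] u=0 | in [-3,3] | out [-3,3] | ==
  [10] u=2 | in [0,2] | out [-3,3] | ==
  [11] u=4 | in [0,3] | out [0,3] | prev [1,3] | push {5}
  [12] u=3 | in [1,3] | out [3,3] | ==
  [13] u=6 | in [1,3] | out [0,3] | ==
  [14] u=5 | in [0,3] | out [-1,2] | prev [0,2] | push {0,2}
  [15] u=0 | in [-3,3] | out [-3,3] | ==
  [16] u=2 | in [-1,2] | out [-3,3] | ==

Converged values:
  [0] [-3,3]
  [1] [2,3]
  [2] [-3,3]
  [3] [3,3]
  [4] [0,3]
  [5] [-1,2]
  [6] [0,3]
  [7] [1,3]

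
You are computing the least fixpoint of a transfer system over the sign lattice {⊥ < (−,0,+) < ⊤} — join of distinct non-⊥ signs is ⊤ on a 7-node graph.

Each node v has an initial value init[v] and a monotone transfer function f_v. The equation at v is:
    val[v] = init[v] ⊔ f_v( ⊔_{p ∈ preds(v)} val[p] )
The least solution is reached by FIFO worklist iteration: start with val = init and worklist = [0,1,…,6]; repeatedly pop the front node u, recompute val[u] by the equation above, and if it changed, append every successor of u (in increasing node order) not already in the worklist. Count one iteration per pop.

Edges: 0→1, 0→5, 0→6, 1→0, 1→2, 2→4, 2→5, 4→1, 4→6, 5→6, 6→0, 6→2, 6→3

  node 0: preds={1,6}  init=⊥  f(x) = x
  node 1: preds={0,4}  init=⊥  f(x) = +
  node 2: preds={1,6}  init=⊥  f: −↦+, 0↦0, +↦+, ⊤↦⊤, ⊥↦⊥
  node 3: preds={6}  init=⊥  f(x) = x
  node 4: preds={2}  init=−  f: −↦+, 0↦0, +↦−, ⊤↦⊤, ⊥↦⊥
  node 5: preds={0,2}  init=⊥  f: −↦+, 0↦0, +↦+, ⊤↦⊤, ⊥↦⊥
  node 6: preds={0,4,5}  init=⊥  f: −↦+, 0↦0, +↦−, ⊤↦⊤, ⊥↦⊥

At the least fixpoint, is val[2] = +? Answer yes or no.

Iteration log — 16 steps:
  step 1. node 0  ⊔preds=⊥  new=⊥  stable
  step 2. node 1  ⊔preds=−  new=+  old=⊥  +wl: 0
  step 3. node 2  ⊔preds=+  new=+  old=⊥  +wl: 
  step 4. node 3  ⊔preds=⊥  new=⊥  stable
  step 5. node 4  ⊔preds=+  new=−  stable
  step 6. node 5  ⊔preds=+  new=+  old=⊥  +wl: 
  step 7. node 6  ⊔preds=⊤  new=⊤  old=⊥  +wl: 2,3
  step 8. node 0  ⊔preds=⊤  new=⊤  old=⊥  +wl: 1,5,6
  step 9. node 2  ⊔preds=⊤  new=⊤  old=+  +wl: 4
  step 10. node 3  ⊔preds=⊤  new=⊤  old=⊥  +wl: 
  step 11. node 1  ⊔preds=⊤  new=+  stable
  step 12. node 5  ⊔preds=⊤  new=⊤  old=+  +wl: 
  step 13. node 6  ⊔preds=⊤  new=⊤  stable
  step 14. node 4  ⊔preds=⊤  new=⊤  old=−  +wl: 1,6
  step 15. node 1  ⊔preds=⊤  new=+  stable
  step 16. node 6  ⊔preds=⊤  new=⊤  stable

Least fixpoint reached:
  node 0: ⊤
  node 1: +
  node 2: ⊤
  node 3: ⊤
  node 4: ⊤
  node 5: ⊤
  node 6: ⊤

no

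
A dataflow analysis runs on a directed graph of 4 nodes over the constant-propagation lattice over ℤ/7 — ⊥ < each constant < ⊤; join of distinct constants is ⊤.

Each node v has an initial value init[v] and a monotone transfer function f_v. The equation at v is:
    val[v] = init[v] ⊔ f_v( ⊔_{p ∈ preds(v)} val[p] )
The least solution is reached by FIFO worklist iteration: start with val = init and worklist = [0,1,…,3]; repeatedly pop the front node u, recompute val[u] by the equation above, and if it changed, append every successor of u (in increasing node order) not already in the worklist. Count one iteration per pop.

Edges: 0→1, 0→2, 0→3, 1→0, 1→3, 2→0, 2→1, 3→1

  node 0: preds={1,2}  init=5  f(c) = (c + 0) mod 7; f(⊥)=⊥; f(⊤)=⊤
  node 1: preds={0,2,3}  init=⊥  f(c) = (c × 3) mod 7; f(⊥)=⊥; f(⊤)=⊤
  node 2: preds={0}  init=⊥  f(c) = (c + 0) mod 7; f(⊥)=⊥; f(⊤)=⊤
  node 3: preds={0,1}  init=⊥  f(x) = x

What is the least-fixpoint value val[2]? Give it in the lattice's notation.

⊤

Worklist (10 pops):
  #1 pop 0: in=⊥ → 5 (no change)
  #2 pop 1: in=5 → 1 (was ⊥); enqueue [0]
  #3 pop 2: in=5 → 5 (was ⊥); enqueue [1]
  #4 pop 3: in=⊤ → ⊤ (was ⊥); enqueue []
  #5 pop 0: in=⊤ → ⊤ (was 5); enqueue [2,3]
  #6 pop 1: in=⊤ → ⊤ (was 1); enqueue [0]
  #7 pop 2: in=⊤ → ⊤ (was 5); enqueue [1]
  #8 pop 3: in=⊤ → ⊤ (no change)
  #9 pop 0: in=⊤ → ⊤ (no change)
  #10 pop 1: in=⊤ → ⊤ (no change)

Fixpoint:
  val[0] = ⊤
  val[1] = ⊤
  val[2] = ⊤
  val[3] = ⊤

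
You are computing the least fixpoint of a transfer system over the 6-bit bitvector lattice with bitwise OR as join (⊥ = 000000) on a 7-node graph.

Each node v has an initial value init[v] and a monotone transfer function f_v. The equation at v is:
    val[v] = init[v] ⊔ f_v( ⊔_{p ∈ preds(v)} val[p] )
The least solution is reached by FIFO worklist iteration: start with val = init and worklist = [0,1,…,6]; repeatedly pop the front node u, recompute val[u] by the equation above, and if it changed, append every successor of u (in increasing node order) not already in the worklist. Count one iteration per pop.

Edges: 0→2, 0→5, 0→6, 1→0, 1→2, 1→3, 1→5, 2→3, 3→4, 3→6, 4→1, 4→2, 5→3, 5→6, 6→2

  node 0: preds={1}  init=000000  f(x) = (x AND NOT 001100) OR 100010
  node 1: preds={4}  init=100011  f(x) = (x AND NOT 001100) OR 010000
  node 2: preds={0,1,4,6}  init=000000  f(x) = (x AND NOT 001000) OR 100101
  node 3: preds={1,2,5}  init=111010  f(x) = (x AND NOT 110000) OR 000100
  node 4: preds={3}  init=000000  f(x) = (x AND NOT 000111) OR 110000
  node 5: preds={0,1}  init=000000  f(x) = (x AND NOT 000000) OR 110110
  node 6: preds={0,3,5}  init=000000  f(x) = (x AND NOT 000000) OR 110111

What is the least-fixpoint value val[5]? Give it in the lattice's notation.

110111

Trace (13 dequeues):
  [1] u=0 | in 100011 | out 100011 | prev 000000 | push {}
  [2] u=1 | in 000000 | out 110011 | prev 100011 | push {0}
  [3] u=2 | in 110011 | out 110111 | prev 000000 | push {}
  [4] u=3 | in 110111 | out 111111 | prev 111010 | push {}
  [5] u=4 | in 111111 | out 111000 | prev 000000 | push {1,2}
  [6] u=5 | in 110011 | out 110111 | prev 000000 | push {3}
  [7] u=6 | in 111111 | out 111111 | prev 000000 | push {}
  [8] u=0 | in 110011 | out 110011 | prev 100011 | push {5,6}
  [9] u=1 | in 111000 | out 110011 | ==
  [10] u=2 | in 111111 | out 110111 | ==
  [11] u=3 | in 110111 | out 111111 | ==
  [12] u=5 | in 110011 | out 110111 | ==
  [13] u=6 | in 111111 | out 111111 | ==

Converged values:
  [0] 110011
  [1] 110011
  [2] 110111
  [3] 111111
  [4] 111000
  [5] 110111
  [6] 111111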